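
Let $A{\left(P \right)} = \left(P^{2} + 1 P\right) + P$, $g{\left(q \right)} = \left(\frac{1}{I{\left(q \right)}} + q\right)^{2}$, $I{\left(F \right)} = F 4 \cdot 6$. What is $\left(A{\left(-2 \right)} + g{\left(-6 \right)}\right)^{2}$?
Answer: $\frac{559840650625}{429981696} \approx 1302.0$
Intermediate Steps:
$I{\left(F \right)} = 24 F$ ($I{\left(F \right)} = 4 F 6 = 24 F$)
$g{\left(q \right)} = \left(q + \frac{1}{24 q}\right)^{2}$ ($g{\left(q \right)} = \left(\frac{1}{24 q} + q\right)^{2} = \left(q + \frac{1}{24 q}\right)^{2}$)
$A{\left(P \right)} = P^{2} + 2 P$ ($A{\left(P \right)} = \left(P^{2} + P\right) + P = \left(P + P^{2}\right) + P = P^{2} + 2 P$)
$\left(A{\left(-2 \right)} + g{\left(-6 \right)}\right)^{2} = \left(- 2 \left(2 - 2\right) + \frac{\left(1 + 24 \left(-6\right)^{2}\right)^{2}}{576 \cdot 36}\right)^{2} = \left(\left(-2\right) 0 + \frac{1}{576} \cdot \frac{1}{36} \left(1 + 24 \cdot 36\right)^{2}\right)^{2} = \left(0 + \frac{1}{576} \cdot \frac{1}{36} \left(1 + 864\right)^{2}\right)^{2} = \left(0 + \frac{1}{576} \cdot \frac{1}{36} \cdot 865^{2}\right)^{2} = \left(0 + \frac{1}{576} \cdot \frac{1}{36} \cdot 748225\right)^{2} = \left(0 + \frac{748225}{20736}\right)^{2} = \left(\frac{748225}{20736}\right)^{2} = \frac{559840650625}{429981696}$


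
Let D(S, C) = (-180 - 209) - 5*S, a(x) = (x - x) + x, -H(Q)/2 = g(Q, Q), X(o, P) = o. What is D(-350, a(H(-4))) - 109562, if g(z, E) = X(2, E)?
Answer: -108201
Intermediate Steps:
g(z, E) = 2
H(Q) = -4 (H(Q) = -2*2 = -4)
a(x) = x (a(x) = 0 + x = x)
D(S, C) = -389 - 5*S
D(-350, a(H(-4))) - 109562 = (-389 - 5*(-350)) - 109562 = (-389 + 1750) - 109562 = 1361 - 109562 = -108201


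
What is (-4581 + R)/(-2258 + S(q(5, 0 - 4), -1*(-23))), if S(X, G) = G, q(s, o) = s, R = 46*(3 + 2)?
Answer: 4351/2235 ≈ 1.9468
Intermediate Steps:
R = 230 (R = 46*5 = 230)
(-4581 + R)/(-2258 + S(q(5, 0 - 4), -1*(-23))) = (-4581 + 230)/(-2258 - 1*(-23)) = -4351/(-2258 + 23) = -4351/(-2235) = -4351*(-1/2235) = 4351/2235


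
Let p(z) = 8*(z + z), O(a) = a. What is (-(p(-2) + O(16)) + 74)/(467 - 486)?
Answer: -90/19 ≈ -4.7368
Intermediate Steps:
p(z) = 16*z (p(z) = 8*(2*z) = 16*z)
(-(p(-2) + O(16)) + 74)/(467 - 486) = (-(16*(-2) + 16) + 74)/(467 - 486) = (-(-32 + 16) + 74)/(-19) = (-1*(-16) + 74)*(-1/19) = (16 + 74)*(-1/19) = 90*(-1/19) = -90/19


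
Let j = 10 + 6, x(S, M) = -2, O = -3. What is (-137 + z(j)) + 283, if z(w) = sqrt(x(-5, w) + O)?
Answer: 146 + I*sqrt(5) ≈ 146.0 + 2.2361*I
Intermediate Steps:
j = 16
z(w) = I*sqrt(5) (z(w) = sqrt(-2 - 3) = sqrt(-5) = I*sqrt(5))
(-137 + z(j)) + 283 = (-137 + I*sqrt(5)) + 283 = 146 + I*sqrt(5)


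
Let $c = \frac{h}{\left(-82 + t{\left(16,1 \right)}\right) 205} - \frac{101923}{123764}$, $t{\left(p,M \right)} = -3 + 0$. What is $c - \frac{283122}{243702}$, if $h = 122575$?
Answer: $- \frac{3511440193843}{389307211604} \approx -9.0197$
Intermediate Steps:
$t{\left(p,M \right)} = -3$
$c = - \frac{677855223}{86263508}$ ($c = \frac{122575}{\left(-82 - 3\right) 205} - \frac{101923}{123764} = \frac{122575}{\left(-85\right) 205} - \frac{101923}{123764} = \frac{122575}{-17425} - \frac{101923}{123764} = 122575 \left(- \frac{1}{17425}\right) - \frac{101923}{123764} = - \frac{4903}{697} - \frac{101923}{123764} = - \frac{677855223}{86263508} \approx -7.858$)
$c - \frac{283122}{243702} = - \frac{677855223}{86263508} - \frac{283122}{243702} = - \frac{677855223}{86263508} - 283122 \cdot \frac{1}{243702} = - \frac{677855223}{86263508} - \frac{5243}{4513} = - \frac{3511440193843}{389307211604}$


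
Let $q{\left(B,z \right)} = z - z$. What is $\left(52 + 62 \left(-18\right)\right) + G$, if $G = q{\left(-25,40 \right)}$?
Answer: $-1064$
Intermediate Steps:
$q{\left(B,z \right)} = 0$
$G = 0$
$\left(52 + 62 \left(-18\right)\right) + G = \left(52 + 62 \left(-18\right)\right) + 0 = \left(52 - 1116\right) + 0 = -1064 + 0 = -1064$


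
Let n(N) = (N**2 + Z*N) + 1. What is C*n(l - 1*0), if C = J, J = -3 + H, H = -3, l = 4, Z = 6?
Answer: -246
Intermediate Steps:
n(N) = 1 + N**2 + 6*N (n(N) = (N**2 + 6*N) + 1 = 1 + N**2 + 6*N)
J = -6 (J = -3 - 3 = -6)
C = -6
C*n(l - 1*0) = -6*(1 + (4 - 1*0)**2 + 6*(4 - 1*0)) = -6*(1 + (4 + 0)**2 + 6*(4 + 0)) = -6*(1 + 4**2 + 6*4) = -6*(1 + 16 + 24) = -6*41 = -246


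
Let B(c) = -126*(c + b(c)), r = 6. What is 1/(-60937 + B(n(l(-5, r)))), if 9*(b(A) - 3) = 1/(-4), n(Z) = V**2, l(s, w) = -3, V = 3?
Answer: -2/124891 ≈ -1.6014e-5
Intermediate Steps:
n(Z) = 9 (n(Z) = 3**2 = 9)
b(A) = 107/36 (b(A) = 3 + (1/9)/(-4) = 3 + (1/9)*(-1/4) = 3 - 1/36 = 107/36)
B(c) = -749/2 - 126*c (B(c) = -126*(c + 107/36) = -126*(107/36 + c) = -749/2 - 126*c)
1/(-60937 + B(n(l(-5, r)))) = 1/(-60937 + (-749/2 - 126*9)) = 1/(-60937 + (-749/2 - 1134)) = 1/(-60937 - 3017/2) = 1/(-124891/2) = -2/124891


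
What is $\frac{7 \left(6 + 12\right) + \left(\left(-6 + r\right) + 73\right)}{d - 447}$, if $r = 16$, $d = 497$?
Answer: $\frac{209}{50} \approx 4.18$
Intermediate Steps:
$\frac{7 \left(6 + 12\right) + \left(\left(-6 + r\right) + 73\right)}{d - 447} = \frac{7 \left(6 + 12\right) + \left(\left(-6 + 16\right) + 73\right)}{497 - 447} = \frac{7 \cdot 18 + \left(10 + 73\right)}{50} = \left(126 + 83\right) \frac{1}{50} = 209 \cdot \frac{1}{50} = \frac{209}{50}$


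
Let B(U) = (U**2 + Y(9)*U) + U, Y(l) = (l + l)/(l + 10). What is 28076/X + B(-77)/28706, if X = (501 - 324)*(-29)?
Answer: -237894029/45155001 ≈ -5.2684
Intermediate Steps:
X = -5133 (X = 177*(-29) = -5133)
Y(l) = 2*l/(10 + l) (Y(l) = (2*l)/(10 + l) = 2*l/(10 + l))
B(U) = U**2 + 37*U/19 (B(U) = (U**2 + (2*9/(10 + 9))*U) + U = (U**2 + (2*9/19)*U) + U = (U**2 + (2*9*(1/19))*U) + U = (U**2 + 18*U/19) + U = U**2 + 37*U/19)
28076/X + B(-77)/28706 = 28076/(-5133) + ((1/19)*(-77)*(37 + 19*(-77)))/28706 = 28076*(-1/5133) + ((1/19)*(-77)*(37 - 1463))*(1/28706) = -28076/5133 + ((1/19)*(-77)*(-1426))*(1/28706) = -28076/5133 + (109802/19)*(1/28706) = -28076/5133 + 1771/8797 = -237894029/45155001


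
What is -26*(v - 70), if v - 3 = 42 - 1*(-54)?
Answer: -754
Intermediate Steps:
v = 99 (v = 3 + (42 - 1*(-54)) = 3 + (42 + 54) = 3 + 96 = 99)
-26*(v - 70) = -26*(99 - 70) = -26*29 = -754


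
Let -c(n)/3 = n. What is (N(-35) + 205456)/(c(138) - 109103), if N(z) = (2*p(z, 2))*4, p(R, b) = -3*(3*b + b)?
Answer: -205264/109517 ≈ -1.8743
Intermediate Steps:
c(n) = -3*n
p(R, b) = -12*b
N(z) = -192 (N(z) = (2*(-12*2))*4 = (2*(-24))*4 = -48*4 = -192)
(N(-35) + 205456)/(c(138) - 109103) = (-192 + 205456)/(-3*138 - 109103) = 205264/(-414 - 109103) = 205264/(-109517) = 205264*(-1/109517) = -205264/109517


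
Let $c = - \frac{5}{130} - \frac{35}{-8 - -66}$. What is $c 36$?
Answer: $- \frac{8712}{377} \approx -23.109$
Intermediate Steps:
$c = - \frac{242}{377}$ ($c = \left(-5\right) \frac{1}{130} - \frac{35}{-8 + 66} = - \frac{1}{26} - \frac{35}{58} = - \frac{242}{377} \approx -0.64191$)
$c 36 = \left(- \frac{242}{377}\right) 36 = - \frac{8712}{377}$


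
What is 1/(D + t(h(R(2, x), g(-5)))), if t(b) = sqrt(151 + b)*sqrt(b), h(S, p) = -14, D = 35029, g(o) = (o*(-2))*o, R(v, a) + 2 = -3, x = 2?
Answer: 35029/1227032759 - I*sqrt(1918)/1227032759 ≈ 2.8548e-5 - 3.5692e-8*I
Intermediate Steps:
R(v, a) = -5 (R(v, a) = -2 - 3 = -5)
g(o) = -2*o**2 (g(o) = (-2*o)*o = -2*o**2)
t(b) = sqrt(b)*sqrt(151 + b)
1/(D + t(h(R(2, x), g(-5)))) = 1/(35029 + sqrt(-14)*sqrt(151 - 14)) = 1/(35029 + (I*sqrt(14))*sqrt(137)) = 1/(35029 + I*sqrt(1918))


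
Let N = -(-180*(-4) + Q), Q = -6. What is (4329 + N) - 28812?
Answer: -25197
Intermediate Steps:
N = -714 (N = -(-180*(-4) - 6) = -(-15*(-48) - 6) = -(720 - 6) = -1*714 = -714)
(4329 + N) - 28812 = (4329 - 714) - 28812 = 3615 - 28812 = -25197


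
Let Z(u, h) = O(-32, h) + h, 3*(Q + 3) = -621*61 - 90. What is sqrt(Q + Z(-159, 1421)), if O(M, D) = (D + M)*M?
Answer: I*sqrt(55687) ≈ 235.98*I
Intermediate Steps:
Q = -12660 (Q = -3 + (-621*61 - 90)/3 = -3 + (-37881 - 90)/3 = -3 + (1/3)*(-37971) = -3 - 12657 = -12660)
O(M, D) = M*(D + M)
Z(u, h) = 1024 - 31*h (Z(u, h) = -32*(h - 32) + h = -32*(-32 + h) + h = (1024 - 32*h) + h = 1024 - 31*h)
sqrt(Q + Z(-159, 1421)) = sqrt(-12660 + (1024 - 31*1421)) = sqrt(-12660 + (1024 - 44051)) = sqrt(-12660 - 43027) = sqrt(-55687) = I*sqrt(55687)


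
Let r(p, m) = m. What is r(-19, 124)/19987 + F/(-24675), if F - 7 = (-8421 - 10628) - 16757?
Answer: 239524771/164393075 ≈ 1.4570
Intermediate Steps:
F = -35799 (F = 7 + ((-8421 - 10628) - 16757) = 7 + (-19049 - 16757) = 7 - 35806 = -35799)
r(-19, 124)/19987 + F/(-24675) = 124/19987 - 35799/(-24675) = 124*(1/19987) - 35799*(-1/24675) = 124/19987 + 11933/8225 = 239524771/164393075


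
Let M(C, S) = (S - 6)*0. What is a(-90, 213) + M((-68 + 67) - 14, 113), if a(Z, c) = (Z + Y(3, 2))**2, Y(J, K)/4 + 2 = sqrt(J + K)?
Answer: 9684 - 784*sqrt(5) ≈ 7930.9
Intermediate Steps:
Y(J, K) = -8 + 4*sqrt(J + K)
M(C, S) = 0 (M(C, S) = (-6 + S)*0 = 0)
a(Z, c) = (-8 + Z + 4*sqrt(5))**2 (a(Z, c) = (Z + (-8 + 4*sqrt(3 + 2)))**2 = (Z + (-8 + 4*sqrt(5)))**2 = (-8 + Z + 4*sqrt(5))**2)
a(-90, 213) + M((-68 + 67) - 14, 113) = (-8 - 90 + 4*sqrt(5))**2 + 0 = (-98 + 4*sqrt(5))**2 + 0 = (-98 + 4*sqrt(5))**2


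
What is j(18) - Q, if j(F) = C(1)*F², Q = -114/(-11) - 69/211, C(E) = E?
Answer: 728709/2321 ≈ 313.96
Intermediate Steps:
Q = 23295/2321 (Q = -114*(-1/11) - 69*1/211 = 114/11 - 69/211 = 23295/2321 ≈ 10.037)
j(F) = F² (j(F) = 1*F² = F²)
j(18) - Q = 18² - 1*23295/2321 = 324 - 23295/2321 = 728709/2321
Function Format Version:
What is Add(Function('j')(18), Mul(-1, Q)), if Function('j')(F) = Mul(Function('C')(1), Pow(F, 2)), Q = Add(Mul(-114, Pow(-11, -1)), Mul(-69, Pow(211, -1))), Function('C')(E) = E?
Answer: Rational(728709, 2321) ≈ 313.96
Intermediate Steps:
Q = Rational(23295, 2321) (Q = Add(Mul(-114, Rational(-1, 11)), Mul(-69, Rational(1, 211))) = Add(Rational(114, 11), Rational(-69, 211)) = Rational(23295, 2321) ≈ 10.037)
Function('j')(F) = Pow(F, 2) (Function('j')(F) = Mul(1, Pow(F, 2)) = Pow(F, 2))
Add(Function('j')(18), Mul(-1, Q)) = Add(Pow(18, 2), Mul(-1, Rational(23295, 2321))) = Add(324, Rational(-23295, 2321)) = Rational(728709, 2321)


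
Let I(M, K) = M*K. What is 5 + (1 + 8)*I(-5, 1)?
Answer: -40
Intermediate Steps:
I(M, K) = K*M
5 + (1 + 8)*I(-5, 1) = 5 + (1 + 8)*(1*(-5)) = 5 + 9*(-5) = 5 - 45 = -40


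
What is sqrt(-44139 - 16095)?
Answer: I*sqrt(60234) ≈ 245.43*I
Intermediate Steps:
sqrt(-44139 - 16095) = sqrt(-60234) = I*sqrt(60234)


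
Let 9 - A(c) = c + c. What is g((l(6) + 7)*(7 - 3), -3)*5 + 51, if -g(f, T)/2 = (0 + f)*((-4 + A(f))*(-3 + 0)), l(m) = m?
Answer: -154389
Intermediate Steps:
A(c) = 9 - 2*c (A(c) = 9 - (c + c) = 9 - 2*c)
g(f, T) = -2*f*(-15 + 6*f) (g(f, T) = -2*(0 + f)*(-4 + (9 - 2*f))*(-3 + 0) = -2*f*(5 - 2*f)*(-3) = -2*f*(-15 + 6*f))
g((l(6) + 7)*(7 - 3), -3)*5 + 51 = (6*((6 + 7)*(7 - 3))*(5 - 2*(6 + 7)*(7 - 3)))*5 + 51 = (6*(13*4)*(5 - 26*4))*5 + 51 = (6*52*(5 - 2*52))*5 + 51 = (6*52*(5 - 104))*5 + 51 = (6*52*(-99))*5 + 51 = -30888*5 + 51 = -154440 + 51 = -154389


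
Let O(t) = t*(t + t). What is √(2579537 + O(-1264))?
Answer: √5774929 ≈ 2403.1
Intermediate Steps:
O(t) = 2*t² (O(t) = t*(2*t) = 2*t²)
√(2579537 + O(-1264)) = √(2579537 + 2*(-1264)²) = √(2579537 + 2*1597696) = √(2579537 + 3195392) = √5774929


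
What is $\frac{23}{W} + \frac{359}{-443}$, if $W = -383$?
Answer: $- \frac{147686}{169669} \approx -0.87044$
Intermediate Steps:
$\frac{23}{W} + \frac{359}{-443} = \frac{23}{-383} + \frac{359}{-443} = 23 \left(- \frac{1}{383}\right) + 359 \left(- \frac{1}{443}\right) = - \frac{23}{383} - \frac{359}{443} = - \frac{147686}{169669}$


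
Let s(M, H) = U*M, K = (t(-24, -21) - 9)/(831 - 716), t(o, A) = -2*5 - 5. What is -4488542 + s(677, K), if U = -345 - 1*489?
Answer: -5053160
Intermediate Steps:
t(o, A) = -15 (t(o, A) = -10 - 5 = -15)
U = -834 (U = -345 - 489 = -834)
K = -24/115 (K = (-15 - 9)/(831 - 716) = -24/115 ≈ -0.20870)
s(M, H) = -834*M
-4488542 + s(677, K) = -4488542 - 834*677 = -4488542 - 564618 = -5053160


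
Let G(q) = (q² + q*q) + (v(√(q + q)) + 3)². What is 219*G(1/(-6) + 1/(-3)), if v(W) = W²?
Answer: 1971/2 ≈ 985.50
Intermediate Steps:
G(q) = (3 + 2*q)² + 2*q² (G(q) = (q² + q*q) + ((√(q + q))² + 3)² = (q² + q²) + ((√(2*q))² + 3)² = 2*q² + ((√2*√q)² + 3)² = 2*q² + (2*q + 3)² = 2*q² + (3 + 2*q)² = (3 + 2*q)² + 2*q²)
219*G(1/(-6) + 1/(-3)) = 219*(9 + 6*(1/(-6) + 1/(-3))² + 12*(1/(-6) + 1/(-3))) = 219*(9 + 6*(1*(-⅙) + 1*(-⅓))² + 12*(1*(-⅙) + 1*(-⅓))) = 219*(9 + 6*(-⅙ - ⅓)² + 12*(-⅙ - ⅓)) = 219*(9 + 6*(-½)² + 12*(-½)) = 219*(9 + 6*(¼) - 6) = 219*(9 + 3/2 - 6) = 219*(9/2) = 1971/2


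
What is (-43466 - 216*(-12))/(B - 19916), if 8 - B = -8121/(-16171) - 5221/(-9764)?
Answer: 6453744804856/3143510386987 ≈ 2.0530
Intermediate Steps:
B = 1099426917/157893644 (B = 8 - (-8121/(-16171) - 5221/(-9764)) = 8 - (-8121*(-1/16171) - 5221*(-1/9764)) = 8 - (8121/16171 + 5221/9764) = 8 - 1*163722235/157893644 = 8 - 163722235/157893644 = 1099426917/157893644 ≈ 6.9631)
(-43466 - 216*(-12))/(B - 19916) = (-43466 - 216*(-12))/(1099426917/157893644 - 19916) = (-43466 + 2592)/(-3143510386987/157893644) = -40874*(-157893644/3143510386987) = 6453744804856/3143510386987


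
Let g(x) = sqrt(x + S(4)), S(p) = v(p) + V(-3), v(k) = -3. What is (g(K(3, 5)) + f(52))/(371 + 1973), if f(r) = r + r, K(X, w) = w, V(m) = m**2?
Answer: 13/293 + sqrt(11)/2344 ≈ 0.045784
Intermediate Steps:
S(p) = 6 (S(p) = -3 + (-3)**2 = -3 + 9 = 6)
f(r) = 2*r
g(x) = sqrt(6 + x) (g(x) = sqrt(x + 6) = sqrt(6 + x))
(g(K(3, 5)) + f(52))/(371 + 1973) = (sqrt(6 + 5) + 2*52)/(371 + 1973) = (sqrt(11) + 104)/2344 = (104 + sqrt(11))*(1/2344) = 13/293 + sqrt(11)/2344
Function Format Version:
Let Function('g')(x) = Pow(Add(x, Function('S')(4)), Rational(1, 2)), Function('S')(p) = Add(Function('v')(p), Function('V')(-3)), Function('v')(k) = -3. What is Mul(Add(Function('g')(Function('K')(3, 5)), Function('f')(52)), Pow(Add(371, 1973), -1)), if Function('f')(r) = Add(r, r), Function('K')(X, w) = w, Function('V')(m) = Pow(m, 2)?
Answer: Add(Rational(13, 293), Mul(Rational(1, 2344), Pow(11, Rational(1, 2)))) ≈ 0.045784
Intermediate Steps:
Function('S')(p) = 6 (Function('S')(p) = Add(-3, Pow(-3, 2)) = Add(-3, 9) = 6)
Function('f')(r) = Mul(2, r)
Function('g')(x) = Pow(Add(6, x), Rational(1, 2)) (Function('g')(x) = Pow(Add(x, 6), Rational(1, 2)) = Pow(Add(6, x), Rational(1, 2)))
Mul(Add(Function('g')(Function('K')(3, 5)), Function('f')(52)), Pow(Add(371, 1973), -1)) = Mul(Add(Pow(Add(6, 5), Rational(1, 2)), Mul(2, 52)), Pow(Add(371, 1973), -1)) = Mul(Add(Pow(11, Rational(1, 2)), 104), Pow(2344, -1)) = Mul(Add(104, Pow(11, Rational(1, 2))), Rational(1, 2344)) = Add(Rational(13, 293), Mul(Rational(1, 2344), Pow(11, Rational(1, 2))))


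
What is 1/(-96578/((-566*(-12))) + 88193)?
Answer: 3396/299455139 ≈ 1.1341e-5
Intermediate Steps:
1/(-96578/((-566*(-12))) + 88193) = 1/(-96578/6792 + 88193) = 1/(-96578*1/6792 + 88193) = 1/(-48289/3396 + 88193) = 1/(299455139/3396) = 3396/299455139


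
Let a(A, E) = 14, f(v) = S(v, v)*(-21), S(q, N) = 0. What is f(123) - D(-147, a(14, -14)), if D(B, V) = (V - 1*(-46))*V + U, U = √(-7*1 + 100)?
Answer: -840 - √93 ≈ -849.64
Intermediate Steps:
f(v) = 0 (f(v) = 0*(-21) = 0)
U = √93 (U = √(-7 + 100) = √93 ≈ 9.6436)
D(B, V) = √93 + V*(46 + V) (D(B, V) = (V - 1*(-46))*V + √93 = (V + 46)*V + √93 = (46 + V)*V + √93 = V*(46 + V) + √93 = √93 + V*(46 + V))
f(123) - D(-147, a(14, -14)) = 0 - (√93 + 14² + 46*14) = 0 - (√93 + 196 + 644) = 0 - (840 + √93) = 0 + (-840 - √93) = -840 - √93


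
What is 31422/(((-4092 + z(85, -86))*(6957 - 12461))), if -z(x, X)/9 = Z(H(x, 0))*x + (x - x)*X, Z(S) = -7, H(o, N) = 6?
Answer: -5237/1158592 ≈ -0.0045201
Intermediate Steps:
z(x, X) = 63*x (z(x, X) = -9*(-7*x + (x - x)*X) = -9*(-7*x + 0*X) = -9*(-7*x + 0) = -(-63)*x = 63*x)
31422/(((-4092 + z(85, -86))*(6957 - 12461))) = 31422/(((-4092 + 63*85)*(6957 - 12461))) = 31422/(((-4092 + 5355)*(-5504))) = 31422/((1263*(-5504))) = 31422/(-6951552) = 31422*(-1/6951552) = -5237/1158592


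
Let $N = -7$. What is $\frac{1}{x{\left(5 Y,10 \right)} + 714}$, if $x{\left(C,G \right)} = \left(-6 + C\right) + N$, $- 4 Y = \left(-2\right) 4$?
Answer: $\frac{1}{711} \approx 0.0014065$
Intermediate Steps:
$Y = 2$ ($Y = - \frac{\left(-2\right) 4}{4} = \left(- \frac{1}{4}\right) \left(-8\right) = 2$)
$x{\left(C,G \right)} = -13 + C$ ($x{\left(C,G \right)} = \left(-6 + C\right) - 7 = -13 + C$)
$\frac{1}{x{\left(5 Y,10 \right)} + 714} = \frac{1}{\left(-13 + 5 \cdot 2\right) + 714} = \frac{1}{\left(-13 + 10\right) + 714} = \frac{1}{-3 + 714} = \frac{1}{711}$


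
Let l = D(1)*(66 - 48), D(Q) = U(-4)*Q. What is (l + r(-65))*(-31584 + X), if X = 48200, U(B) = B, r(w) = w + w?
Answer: -3356432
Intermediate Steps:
r(w) = 2*w
D(Q) = -4*Q
l = -72 (l = (-4*1)*(66 - 48) = -4*18 = -72)
(l + r(-65))*(-31584 + X) = (-72 + 2*(-65))*(-31584 + 48200) = (-72 - 130)*16616 = -202*16616 = -3356432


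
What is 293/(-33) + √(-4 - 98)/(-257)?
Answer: -293/33 - I*√102/257 ≈ -8.8788 - 0.039298*I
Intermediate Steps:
293/(-33) + √(-4 - 98)/(-257) = 293*(-1/33) + √(-102)*(-1/257) = -293/33 + (I*√102)*(-1/257) = -293/33 - I*√102/257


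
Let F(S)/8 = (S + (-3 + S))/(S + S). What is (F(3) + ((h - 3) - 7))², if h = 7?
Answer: 1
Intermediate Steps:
F(S) = 4*(-3 + 2*S)/S (F(S) = 8*((S + (-3 + S))/(S + S)) = 8*((-3 + 2*S)/((2*S))) = 8*((-3 + 2*S)*(1/(2*S))) = 8*((-3 + 2*S)/(2*S)) = 4*(-3 + 2*S)/S)
(F(3) + ((h - 3) - 7))² = ((8 - 12/3) + ((7 - 3) - 7))² = ((8 - 12*⅓) + (4 - 7))² = ((8 - 4) - 3)² = (4 - 3)² = 1² = 1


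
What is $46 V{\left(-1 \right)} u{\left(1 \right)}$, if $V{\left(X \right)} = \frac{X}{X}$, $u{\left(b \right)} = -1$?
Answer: $-46$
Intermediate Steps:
$V{\left(X \right)} = 1$
$46 V{\left(-1 \right)} u{\left(1 \right)} = 46 \cdot 1 \left(-1\right) = 46 \left(-1\right) = -46$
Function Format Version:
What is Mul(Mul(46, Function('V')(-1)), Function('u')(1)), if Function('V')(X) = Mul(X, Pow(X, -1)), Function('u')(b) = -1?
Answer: -46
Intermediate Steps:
Function('V')(X) = 1
Mul(Mul(46, Function('V')(-1)), Function('u')(1)) = Mul(Mul(46, 1), -1) = Mul(46, -1) = -46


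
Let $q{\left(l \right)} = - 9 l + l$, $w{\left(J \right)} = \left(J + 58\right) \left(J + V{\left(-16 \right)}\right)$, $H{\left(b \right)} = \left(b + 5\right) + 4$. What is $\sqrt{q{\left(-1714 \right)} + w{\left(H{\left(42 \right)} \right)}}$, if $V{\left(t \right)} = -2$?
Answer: $3 \sqrt{2117} \approx 138.03$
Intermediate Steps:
$H{\left(b \right)} = 9 + b$ ($H{\left(b \right)} = \left(5 + b\right) + 4 = 9 + b$)
$w{\left(J \right)} = \left(-2 + J\right) \left(58 + J\right)$ ($w{\left(J \right)} = \left(J + 58\right) \left(J - 2\right) = \left(58 + J\right) \left(-2 + J\right) = \left(-2 + J\right) \left(58 + J\right)$)
$q{\left(l \right)} = - 8 l$
$\sqrt{q{\left(-1714 \right)} + w{\left(H{\left(42 \right)} \right)}} = \sqrt{\left(-8\right) \left(-1714\right) + \left(-116 + \left(9 + 42\right)^{2} + 56 \left(9 + 42\right)\right)} = \sqrt{13712 + \left(-116 + 51^{2} + 56 \cdot 51\right)} = \sqrt{13712 + \left(-116 + 2601 + 2856\right)} = \sqrt{13712 + 5341} = \sqrt{19053} = 3 \sqrt{2117}$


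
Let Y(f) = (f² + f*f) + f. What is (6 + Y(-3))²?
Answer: 441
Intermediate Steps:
Y(f) = f + 2*f² (Y(f) = (f² + f²) + f = 2*f² + f = f + 2*f²)
(6 + Y(-3))² = (6 - 3*(1 + 2*(-3)))² = (6 - 3*(1 - 6))² = (6 - 3*(-5))² = (6 + 15)² = 21² = 441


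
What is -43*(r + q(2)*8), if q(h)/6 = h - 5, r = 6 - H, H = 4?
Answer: 6106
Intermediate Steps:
r = 2 (r = 6 - 1*4 = 6 - 4 = 2)
q(h) = -30 + 6*h (q(h) = 6*(h - 5) = 6*(-5 + h) = -30 + 6*h)
-43*(r + q(2)*8) = -43*(2 + (-30 + 6*2)*8) = -43*(2 + (-30 + 12)*8) = -43*(2 - 18*8) = -43*(2 - 144) = -43*(-142) = 6106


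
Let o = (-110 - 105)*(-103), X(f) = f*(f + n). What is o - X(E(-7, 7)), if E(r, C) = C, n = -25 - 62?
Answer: 22705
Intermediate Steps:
n = -87
X(f) = f*(-87 + f) (X(f) = f*(f - 87) = f*(-87 + f))
o = 22145 (o = -215*(-103) = 22145)
o - X(E(-7, 7)) = 22145 - 7*(-87 + 7) = 22145 - 7*(-80) = 22145 - 1*(-560) = 22145 + 560 = 22705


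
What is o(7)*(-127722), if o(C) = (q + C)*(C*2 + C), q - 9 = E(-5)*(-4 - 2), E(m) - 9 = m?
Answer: 21457296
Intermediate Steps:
E(m) = 9 + m
q = -15 (q = 9 + (9 - 5)*(-4 - 2) = 9 + 4*(-6) = 9 - 24 = -15)
o(C) = 3*C*(-15 + C) (o(C) = (-15 + C)*(C*2 + C) = (-15 + C)*(2*C + C) = (-15 + C)*(3*C) = 3*C*(-15 + C))
o(7)*(-127722) = (3*7*(-15 + 7))*(-127722) = (3*7*(-8))*(-127722) = -168*(-127722) = 21457296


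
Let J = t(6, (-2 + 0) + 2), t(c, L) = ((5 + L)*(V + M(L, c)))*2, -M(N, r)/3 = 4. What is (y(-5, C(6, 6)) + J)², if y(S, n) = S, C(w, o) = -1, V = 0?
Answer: 15625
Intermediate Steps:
M(N, r) = -12 (M(N, r) = -3*4 = -12)
t(c, L) = -120 - 24*L (t(c, L) = ((5 + L)*(0 - 12))*2 = ((5 + L)*(-12))*2 = (-60 - 12*L)*2 = -120 - 24*L)
J = -120 (J = -120 - 24*((-2 + 0) + 2) = -120 - 24*(-2 + 2) = -120 - 24*0 = -120 + 0 = -120)
(y(-5, C(6, 6)) + J)² = (-5 - 120)² = (-125)² = 15625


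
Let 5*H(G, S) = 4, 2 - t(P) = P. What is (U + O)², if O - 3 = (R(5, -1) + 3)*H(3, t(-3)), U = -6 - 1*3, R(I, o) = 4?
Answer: 4/25 ≈ 0.16000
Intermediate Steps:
t(P) = 2 - P
H(G, S) = ⅘ (H(G, S) = (⅕)*4 = ⅘)
U = -9 (U = -6 - 3 = -9)
O = 43/5 (O = 3 + (4 + 3)*(⅘) = 3 + 7*(⅘) = 3 + 28/5 = 43/5 ≈ 8.6000)
(U + O)² = (-9 + 43/5)² = (-⅖)² = 4/25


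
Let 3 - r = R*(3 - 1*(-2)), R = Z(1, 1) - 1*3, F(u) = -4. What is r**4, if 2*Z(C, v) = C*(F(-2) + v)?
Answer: 6765201/16 ≈ 4.2283e+5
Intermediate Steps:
Z(C, v) = C*(-4 + v)/2 (Z(C, v) = (C*(-4 + v))/2 = C*(-4 + v)/2)
R = -9/2 (R = (1/2)*1*(-4 + 1) - 1*3 = (1/2)*1*(-3) - 3 = -3/2 - 3 = -9/2 ≈ -4.5000)
r = 51/2 (r = 3 - (-9)*(3 - 1*(-2))/2 = 3 - (-9)*(3 + 2)/2 = 3 - (-9)*5/2 = 3 - 1*(-45/2) = 3 + 45/2 = 51/2 ≈ 25.500)
r**4 = (51/2)**4 = 6765201/16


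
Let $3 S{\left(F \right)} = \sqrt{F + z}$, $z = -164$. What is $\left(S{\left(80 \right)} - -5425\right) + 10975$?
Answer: $16400 + \frac{2 i \sqrt{21}}{3} \approx 16400.0 + 3.055 i$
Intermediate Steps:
$S{\left(F \right)} = \frac{\sqrt{-164 + F}}{3}$ ($S{\left(F \right)} = \frac{\sqrt{F - 164}}{3} = \frac{\sqrt{-164 + F}}{3}$)
$\left(S{\left(80 \right)} - -5425\right) + 10975 = \left(\frac{\sqrt{-164 + 80}}{3} - -5425\right) + 10975 = \left(\frac{\sqrt{-84}}{3} + 5425\right) + 10975 = \left(\frac{2 i \sqrt{21}}{3} + 5425\right) + 10975 = \left(5425 + \frac{2 i \sqrt{21}}{3}\right) + 10975 = 16400 + \frac{2 i \sqrt{21}}{3}$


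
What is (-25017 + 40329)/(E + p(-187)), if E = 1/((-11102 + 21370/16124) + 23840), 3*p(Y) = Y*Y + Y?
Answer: 196576300074/148844412127 ≈ 1.3207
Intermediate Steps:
p(Y) = Y/3 + Y²/3 (p(Y) = (Y*Y + Y)/3 = (Y² + Y)/3 = (Y + Y²)/3 = Y/3 + Y²/3)
E = 8062/102704441 (E = 1/((-11102 + 21370*(1/16124)) + 23840) = 1/((-11102 + 10685/8062) + 23840) = 1/(-89493639/8062 + 23840) = 1/(102704441/8062) = 8062/102704441 ≈ 7.8497e-5)
(-25017 + 40329)/(E + p(-187)) = (-25017 + 40329)/(8062/102704441 + (⅓)*(-187)*(1 - 187)) = 15312/(8062/102704441 + (⅓)*(-187)*(-186)) = 15312/(8062/102704441 + 11594) = 15312/(1190755297016/102704441) = 15312*(102704441/1190755297016) = 196576300074/148844412127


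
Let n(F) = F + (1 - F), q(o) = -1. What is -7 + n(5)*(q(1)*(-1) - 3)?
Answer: -9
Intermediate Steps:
n(F) = 1
-7 + n(5)*(q(1)*(-1) - 3) = -7 + 1*(-1*(-1) - 3) = -7 + 1*(1 - 3) = -7 + 1*(-2) = -7 - 2 = -9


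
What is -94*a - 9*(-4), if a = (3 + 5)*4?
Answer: -2972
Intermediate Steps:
a = 32 (a = 8*4 = 32)
-94*a - 9*(-4) = -94*32 - 9*(-4) = -3008 + 36 = -2972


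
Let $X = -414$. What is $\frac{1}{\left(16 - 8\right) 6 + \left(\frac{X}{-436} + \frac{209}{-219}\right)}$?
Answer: $\frac{47742}{2291387} \approx 0.020835$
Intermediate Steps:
$\frac{1}{\left(16 - 8\right) 6 + \left(\frac{X}{-436} + \frac{209}{-219}\right)} = \frac{1}{\left(16 - 8\right) 6 + \left(- \frac{414}{-436} + \frac{209}{-219}\right)} = \frac{1}{8 \cdot 6 + \left(\left(-414\right) \left(- \frac{1}{436}\right) + 209 \left(- \frac{1}{219}\right)\right)} = \frac{1}{48 + \left(\frac{207}{218} - \frac{209}{219}\right)} = \frac{1}{48 - \frac{229}{47742}} = \frac{1}{\frac{2291387}{47742}} = \frac{47742}{2291387}$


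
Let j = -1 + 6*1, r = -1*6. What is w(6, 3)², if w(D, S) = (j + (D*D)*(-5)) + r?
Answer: 32761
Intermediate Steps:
r = -6
j = 5 (j = -1 + 6 = 5)
w(D, S) = -1 - 5*D² (w(D, S) = (5 + (D*D)*(-5)) - 6 = (5 + D²*(-5)) - 6 = (5 - 5*D²) - 6 = -1 - 5*D²)
w(6, 3)² = (-1 - 5*6²)² = (-1 - 5*36)² = (-1 - 180)² = (-181)² = 32761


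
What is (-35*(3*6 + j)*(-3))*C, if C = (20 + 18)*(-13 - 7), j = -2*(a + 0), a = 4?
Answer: -798000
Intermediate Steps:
j = -8 (j = -2*(4 + 0) = -2*4 = -8)
C = -760 (C = 38*(-20) = -760)
(-35*(3*6 + j)*(-3))*C = -35*(3*6 - 8)*(-3)*(-760) = -35*(18 - 8)*(-3)*(-760) = -350*(-3)*(-760) = -35*(-30)*(-760) = 1050*(-760) = -798000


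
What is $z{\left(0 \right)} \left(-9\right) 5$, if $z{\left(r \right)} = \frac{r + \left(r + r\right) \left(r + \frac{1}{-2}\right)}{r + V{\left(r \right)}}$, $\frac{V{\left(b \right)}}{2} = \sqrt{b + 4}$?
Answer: $0$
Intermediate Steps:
$V{\left(b \right)} = 2 \sqrt{4 + b}$ ($V{\left(b \right)} = 2 \sqrt{b + 4} = 2 \sqrt{4 + b}$)
$z{\left(r \right)} = \frac{r + 2 r \left(- \frac{1}{2} + r\right)}{r + 2 \sqrt{4 + r}}$ ($z{\left(r \right)} = \frac{r + \left(r + r\right) \left(r + \frac{1}{-2}\right)}{r + 2 \sqrt{4 + r}} = \frac{r + 2 r \left(r - \frac{1}{2}\right)}{r + 2 \sqrt{4 + r}} = \frac{r + 2 r \left(- \frac{1}{2} + r\right)}{r + 2 \sqrt{4 + r}}$)
$z{\left(0 \right)} \left(-9\right) 5 = \frac{2 \cdot 0^{2}}{0 + 2 \sqrt{4 + 0}} \left(-9\right) 5 = 2 \cdot 0 \frac{1}{0 + 2 \sqrt{4}} \left(-9\right) 5 = 2 \cdot 0 \frac{1}{0 + 2 \cdot 2} \left(-9\right) 5 = 2 \cdot 0 \frac{1}{0 + 4} \left(-9\right) 5 = 2 \cdot 0 \cdot \frac{1}{4} \left(-9\right) 5 = 0 \left(-9\right) 5 = 0 \cdot 5 = 0$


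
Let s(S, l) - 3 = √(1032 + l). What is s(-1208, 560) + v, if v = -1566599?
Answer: -1566596 + 2*√398 ≈ -1.5666e+6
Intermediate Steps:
s(S, l) = 3 + √(1032 + l)
s(-1208, 560) + v = (3 + √(1032 + 560)) - 1566599 = (3 + √1592) - 1566599 = (3 + 2*√398) - 1566599 = -1566596 + 2*√398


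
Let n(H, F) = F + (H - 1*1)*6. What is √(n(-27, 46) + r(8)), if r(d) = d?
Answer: I*√114 ≈ 10.677*I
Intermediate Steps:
n(H, F) = -6 + F + 6*H (n(H, F) = F + (H - 1)*6 = F + (-1 + H)*6 = F + (-6 + 6*H) = -6 + F + 6*H)
√(n(-27, 46) + r(8)) = √((-6 + 46 + 6*(-27)) + 8) = √((-6 + 46 - 162) + 8) = √(-122 + 8) = √(-114) = I*√114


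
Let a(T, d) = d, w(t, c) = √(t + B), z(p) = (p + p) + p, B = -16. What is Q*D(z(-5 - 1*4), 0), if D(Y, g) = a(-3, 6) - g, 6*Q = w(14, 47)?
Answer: I*√2 ≈ 1.4142*I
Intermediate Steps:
z(p) = 3*p (z(p) = 2*p + p = 3*p)
w(t, c) = √(-16 + t) (w(t, c) = √(t - 16) = √(-16 + t))
Q = I*√2/6 (Q = √(-16 + 14)/6 = √(-2)/6 = (I*√2)/6 = I*√2/6 ≈ 0.2357*I)
D(Y, g) = 6 - g
Q*D(z(-5 - 1*4), 0) = (I*√2/6)*(6 - 1*0) = (I*√2/6)*(6 + 0) = (I*√2/6)*6 = I*√2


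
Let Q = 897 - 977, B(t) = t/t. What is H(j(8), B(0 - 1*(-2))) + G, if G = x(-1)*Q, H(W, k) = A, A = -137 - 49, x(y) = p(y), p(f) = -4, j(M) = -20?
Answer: 134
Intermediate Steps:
x(y) = -4
A = -186
B(t) = 1
Q = -80
H(W, k) = -186
G = 320 (G = -4*(-80) = 320)
H(j(8), B(0 - 1*(-2))) + G = -186 + 320 = 134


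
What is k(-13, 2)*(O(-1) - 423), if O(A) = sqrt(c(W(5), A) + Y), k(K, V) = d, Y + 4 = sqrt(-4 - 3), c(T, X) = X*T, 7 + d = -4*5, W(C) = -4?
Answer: 11421 - 27*7**(1/4)*sqrt(I) ≈ 11390.0 - 31.054*I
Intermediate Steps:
d = -27 (d = -7 - 4*5 = -7 - 20 = -27)
c(T, X) = T*X
Y = -4 + I*sqrt(7) (Y = -4 + sqrt(-4 - 3) = -4 + sqrt(-7) = -4 + I*sqrt(7) ≈ -4.0 + 2.6458*I)
k(K, V) = -27
O(A) = sqrt(-4 - 4*A + I*sqrt(7)) (O(A) = sqrt(-4*A + (-4 + I*sqrt(7))) = sqrt(-4 - 4*A + I*sqrt(7)))
k(-13, 2)*(O(-1) - 423) = -27*(sqrt(-4 - 4*(-1) + I*sqrt(7)) - 423) = -27*(sqrt(-4 + 4 + I*sqrt(7)) - 423) = -27*(sqrt(I*sqrt(7)) - 423) = -27*(7**(1/4)*sqrt(I) - 423) = -27*(-423 + 7**(1/4)*sqrt(I)) = 11421 - 27*7**(1/4)*sqrt(I)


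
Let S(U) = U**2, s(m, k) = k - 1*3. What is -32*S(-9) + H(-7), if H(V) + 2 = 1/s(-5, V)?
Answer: -25941/10 ≈ -2594.1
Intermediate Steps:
s(m, k) = -3 + k (s(m, k) = k - 3 = -3 + k)
H(V) = -2 + 1/(-3 + V)
-32*S(-9) + H(-7) = -32*(-9)**2 + (7 - 2*(-7))/(-3 - 7) = -32*81 + (7 + 14)/(-10) = -2592 - 1/10*21 = -2592 - 21/10 = -25941/10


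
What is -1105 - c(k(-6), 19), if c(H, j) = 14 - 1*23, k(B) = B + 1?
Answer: -1096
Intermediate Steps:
k(B) = 1 + B
c(H, j) = -9 (c(H, j) = 14 - 23 = -9)
-1105 - c(k(-6), 19) = -1105 - 1*(-9) = -1105 + 9 = -1096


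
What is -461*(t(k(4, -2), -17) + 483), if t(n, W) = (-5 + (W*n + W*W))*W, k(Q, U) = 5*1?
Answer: 1336900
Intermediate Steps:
k(Q, U) = 5
t(n, W) = W*(-5 + W² + W*n) (t(n, W) = (-5 + (W*n + W²))*W = (-5 + (W² + W*n))*W = (-5 + W² + W*n)*W = W*(-5 + W² + W*n))
-461*(t(k(4, -2), -17) + 483) = -461*(-17*(-5 + (-17)² - 17*5) + 483) = -461*(-17*(-5 + 289 - 85) + 483) = -461*(-17*199 + 483) = -461*(-3383 + 483) = -461*(-2900) = 1336900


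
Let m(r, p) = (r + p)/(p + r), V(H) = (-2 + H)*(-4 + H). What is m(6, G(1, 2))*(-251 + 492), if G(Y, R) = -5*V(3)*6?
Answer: 241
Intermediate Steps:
V(H) = (-4 + H)*(-2 + H)
G(Y, R) = 30 (G(Y, R) = -5*(8 + 3² - 6*3)*6 = -5*(8 + 9 - 18)*6 = -5*(-1)*6 = 5*6 = 30)
m(r, p) = 1 (m(r, p) = (p + r)/(p + r) = 1)
m(6, G(1, 2))*(-251 + 492) = 1*(-251 + 492) = 1*241 = 241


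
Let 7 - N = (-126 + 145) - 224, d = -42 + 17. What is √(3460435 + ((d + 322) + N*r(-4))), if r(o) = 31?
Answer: 6*√96314 ≈ 1862.1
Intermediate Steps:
d = -25
N = 212 (N = 7 - ((-126 + 145) - 224) = 7 - (19 - 224) = 7 - 1*(-205) = 7 + 205 = 212)
√(3460435 + ((d + 322) + N*r(-4))) = √(3460435 + ((-25 + 322) + 212*31)) = √(3460435 + (297 + 6572)) = √(3460435 + 6869) = √3467304 = 6*√96314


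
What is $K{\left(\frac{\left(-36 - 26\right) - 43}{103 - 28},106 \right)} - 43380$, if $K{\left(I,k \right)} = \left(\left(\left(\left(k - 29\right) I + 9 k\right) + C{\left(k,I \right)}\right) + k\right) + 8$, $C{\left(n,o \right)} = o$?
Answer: $- \frac{212106}{5} \approx -42421.0$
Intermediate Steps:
$K{\left(I,k \right)} = 8 + I + 10 k + I \left(-29 + k\right)$ ($K{\left(I,k \right)} = \left(\left(\left(\left(k - 29\right) I + 9 k\right) + I\right) + k\right) + 8 = \left(\left(\left(\left(-29 + k\right) I + 9 k\right) + I\right) + k\right) + 8 = \left(\left(\left(I \left(-29 + k\right) + 9 k\right) + I\right) + k\right) + 8 = \left(\left(\left(9 k + I \left(-29 + k\right)\right) + I\right) + k\right) + 8 = \left(\left(I + 9 k + I \left(-29 + k\right)\right) + k\right) + 8 = \left(I + 10 k + I \left(-29 + k\right)\right) + 8 = 8 + I + 10 k + I \left(-29 + k\right)$)
$K{\left(\frac{\left(-36 - 26\right) - 43}{103 - 28},106 \right)} - 43380 = \left(8 - 28 \frac{\left(-36 - 26\right) - 43}{103 - 28} + 10 \cdot 106 + \frac{\left(-36 - 26\right) - 43}{103 - 28} \cdot 106\right) - 43380 = \left(8 - 28 \frac{\left(-36 - 26\right) - 43}{75} + 1060 + \frac{\left(-36 - 26\right) - 43}{75} \cdot 106\right) - 43380 = \left(8 - 28 \left(-62 - 43\right) \frac{1}{75} + 1060 + \left(-62 - 43\right) \frac{1}{75} \cdot 106\right) - 43380 = \left(8 - 28 \left(\left(-105\right) \frac{1}{75}\right) + 1060 + \left(-105\right) \frac{1}{75} \cdot 106\right) - 43380 = \left(8 - - \frac{196}{5} + 1060 - \frac{742}{5}\right) - 43380 = \left(8 + \frac{196}{5} + 1060 - \frac{742}{5}\right) - 43380 = \frac{4794}{5} - 43380 = - \frac{212106}{5}$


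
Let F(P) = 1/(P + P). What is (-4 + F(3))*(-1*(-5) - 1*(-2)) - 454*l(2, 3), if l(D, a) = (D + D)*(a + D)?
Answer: -54641/6 ≈ -9106.8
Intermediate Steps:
l(D, a) = 2*D*(D + a) (l(D, a) = (2*D)*(D + a) = 2*D*(D + a))
F(P) = 1/(2*P)
(-4 + F(3))*(-1*(-5) - 1*(-2)) - 454*l(2, 3) = (-4 + (½)/3)*(-1*(-5) - 1*(-2)) - 908*2*(2 + 3) = (-4 + (½)*(⅓))*(5 + 2) - 908*2*5 = (-4 + ⅙)*7 - 454*20 = -23/6*7 - 9080 = -161/6 - 9080 = -54641/6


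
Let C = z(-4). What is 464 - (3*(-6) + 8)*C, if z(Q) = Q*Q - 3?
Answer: 594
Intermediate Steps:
z(Q) = -3 + Q**2 (z(Q) = Q**2 - 3 = -3 + Q**2)
C = 13 (C = -3 + (-4)**2 = -3 + 16 = 13)
464 - (3*(-6) + 8)*C = 464 - (3*(-6) + 8)*13 = 464 - (-18 + 8)*13 = 464 - (-10)*13 = 464 - 1*(-130) = 464 + 130 = 594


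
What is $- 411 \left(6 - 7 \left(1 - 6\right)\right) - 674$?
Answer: $-17525$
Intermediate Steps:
$- 411 \left(6 - 7 \left(1 - 6\right)\right) - 674 = - 411 \left(6 - -35\right) - 674 = - 411 \left(6 + 35\right) - 674 = \left(-411\right) 41 - 674 = -16851 - 674 = -17525$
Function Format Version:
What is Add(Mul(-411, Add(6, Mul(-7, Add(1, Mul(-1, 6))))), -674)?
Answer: -17525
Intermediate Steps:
Add(Mul(-411, Add(6, Mul(-7, Add(1, Mul(-1, 6))))), -674) = Add(Mul(-411, Add(6, Mul(-7, Add(1, -6)))), -674) = Add(Mul(-411, Add(6, Mul(-7, -5))), -674) = Add(Mul(-411, Add(6, 35)), -674) = Add(Mul(-411, 41), -674) = Add(-16851, -674) = -17525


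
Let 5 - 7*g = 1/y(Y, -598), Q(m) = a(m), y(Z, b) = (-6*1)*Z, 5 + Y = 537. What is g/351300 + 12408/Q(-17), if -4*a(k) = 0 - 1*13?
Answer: 389583763637893/102042813600 ≈ 3817.8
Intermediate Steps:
Y = 532 (Y = -5 + 537 = 532)
y(Z, b) = -6*Z
a(k) = 13/4 (a(k) = -(0 - 1*13)/4 = -(0 - 13)/4 = -1/4*(-13) = 13/4)
Q(m) = 13/4
g = 15961/22344 (g = 5/7 - 1/(7*((-6*532))) = 5/7 - 1/7/(-3192) = 5/7 - 1/7*(-1/3192) = 5/7 + 1/22344 = 15961/22344 ≈ 0.71433)
g/351300 + 12408/Q(-17) = (15961/22344)/351300 + 12408/(13/4) = (15961/22344)*(1/351300) + 12408*(4/13) = 15961/7849447200 + 49632/13 = 389583763637893/102042813600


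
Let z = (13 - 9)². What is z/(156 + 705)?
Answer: 16/861 ≈ 0.018583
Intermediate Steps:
z = 16 (z = 4² = 16)
z/(156 + 705) = 16/(156 + 705) = 16/861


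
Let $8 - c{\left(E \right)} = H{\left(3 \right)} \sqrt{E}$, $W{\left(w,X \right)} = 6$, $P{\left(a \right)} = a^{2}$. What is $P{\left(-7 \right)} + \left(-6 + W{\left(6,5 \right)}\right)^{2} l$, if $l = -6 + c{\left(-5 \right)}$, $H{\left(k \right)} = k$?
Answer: $49$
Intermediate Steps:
$c{\left(E \right)} = 8 - 3 \sqrt{E}$
$l = 2 - 3 i \sqrt{5}$ ($l = -6 + \left(8 - 3 \sqrt{-5}\right) = -6 + \left(8 - 3 i \sqrt{5}\right) = 2 - 3 i \sqrt{5} \approx 2.0 - 6.7082 i$)
$P{\left(-7 \right)} + \left(-6 + W{\left(6,5 \right)}\right)^{2} l = \left(-7\right)^{2} + \left(-6 + 6\right)^{2} \left(2 - 3 i \sqrt{5}\right) = 49 + 0^{2} \left(2 - 3 i \sqrt{5}\right) = 49 + 0 \left(2 - 3 i \sqrt{5}\right) = 49 + 0 = 49$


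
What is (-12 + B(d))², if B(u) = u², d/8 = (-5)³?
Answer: 999976000144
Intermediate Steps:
d = -1000 (d = 8*(-5)³ = 8*(-125) = -1000)
(-12 + B(d))² = (-12 + (-1000)²)² = (-12 + 1000000)² = 999988² = 999976000144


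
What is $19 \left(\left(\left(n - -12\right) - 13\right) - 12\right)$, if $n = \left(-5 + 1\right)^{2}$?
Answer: $57$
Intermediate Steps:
$n = 16$ ($n = \left(-4\right)^{2} = 16$)
$19 \left(\left(\left(n - -12\right) - 13\right) - 12\right) = 19 \left(\left(\left(16 - -12\right) - 13\right) - 12\right) = 19 \left(\left(\left(16 + 12\right) - 13\right) - 12\right) = 19 \left(\left(28 - 13\right) - 12\right) = 19 \left(15 - 12\right) = 19 \cdot 3 = 57$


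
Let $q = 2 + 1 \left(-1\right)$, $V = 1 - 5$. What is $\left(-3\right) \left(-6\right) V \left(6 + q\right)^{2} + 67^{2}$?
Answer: $961$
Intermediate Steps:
$V = -4$ ($V = 1 - 5 = -4$)
$q = 1$ ($q = 2 - 1 = 1$)
$\left(-3\right) \left(-6\right) V \left(6 + q\right)^{2} + 67^{2} = \left(-3\right) \left(-6\right) \left(-4\right) \left(6 + 1\right)^{2} + 67^{2} = 18 \left(-4\right) 7^{2} + 4489 = \left(-72\right) 49 + 4489 = -3528 + 4489 = 961$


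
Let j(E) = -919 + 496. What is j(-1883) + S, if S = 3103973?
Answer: 3103550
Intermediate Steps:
j(E) = -423
j(-1883) + S = -423 + 3103973 = 3103550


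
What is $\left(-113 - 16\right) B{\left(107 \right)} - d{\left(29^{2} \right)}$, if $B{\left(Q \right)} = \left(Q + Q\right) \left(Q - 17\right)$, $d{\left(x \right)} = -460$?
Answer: $-2484080$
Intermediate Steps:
$B{\left(Q \right)} = 2 Q \left(-17 + Q\right)$
$\left(-113 - 16\right) B{\left(107 \right)} - d{\left(29^{2} \right)} = \left(-113 - 16\right) 2 \cdot 107 \left(-17 + 107\right) - -460 = \left(-113 - 16\right) 2 \cdot 107 \cdot 90 + 460 = \left(-129\right) 19260 + 460 = -2484540 + 460 = -2484080$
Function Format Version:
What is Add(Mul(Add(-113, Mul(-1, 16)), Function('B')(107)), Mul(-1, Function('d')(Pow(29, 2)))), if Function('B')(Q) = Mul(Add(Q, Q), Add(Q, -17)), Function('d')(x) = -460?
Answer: -2484080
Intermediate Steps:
Function('B')(Q) = Mul(2, Q, Add(-17, Q)) (Function('B')(Q) = Mul(Mul(2, Q), Add(-17, Q)) = Mul(2, Q, Add(-17, Q)))
Add(Mul(Add(-113, Mul(-1, 16)), Function('B')(107)), Mul(-1, Function('d')(Pow(29, 2)))) = Add(Mul(Add(-113, Mul(-1, 16)), Mul(2, 107, Add(-17, 107))), Mul(-1, -460)) = Add(Mul(Add(-113, -16), Mul(2, 107, 90)), 460) = Add(Mul(-129, 19260), 460) = Add(-2484540, 460) = -2484080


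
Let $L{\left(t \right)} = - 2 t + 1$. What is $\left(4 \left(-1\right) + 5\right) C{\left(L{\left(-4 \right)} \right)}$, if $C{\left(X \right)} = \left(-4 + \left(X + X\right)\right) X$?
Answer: $126$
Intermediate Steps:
$L{\left(t \right)} = 1 - 2 t$
$C{\left(X \right)} = X \left(-4 + 2 X\right)$ ($C{\left(X \right)} = \left(-4 + 2 X\right) X = X \left(-4 + 2 X\right)$)
$\left(4 \left(-1\right) + 5\right) C{\left(L{\left(-4 \right)} \right)} = \left(4 \left(-1\right) + 5\right) 2 \left(1 - -8\right) \left(-2 + \left(1 - -8\right)\right) = \left(-4 + 5\right) 2 \left(1 + 8\right) \left(-2 + \left(1 + 8\right)\right) = 1 \cdot 2 \cdot 9 \left(-2 + 9\right) = 1 \cdot 2 \cdot 9 \cdot 7 = 1 \cdot 126 = 126$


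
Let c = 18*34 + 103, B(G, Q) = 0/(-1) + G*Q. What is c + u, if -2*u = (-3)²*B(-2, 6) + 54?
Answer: 742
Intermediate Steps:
B(G, Q) = G*Q (B(G, Q) = 0*(-1) + G*Q = 0 + G*Q = G*Q)
c = 715 (c = 612 + 103 = 715)
u = 27 (u = -((-3)²*(-2*6) + 54)/2 = -(9*(-12) + 54)/2 = -(-108 + 54)/2 = -½*(-54) = 27)
c + u = 715 + 27 = 742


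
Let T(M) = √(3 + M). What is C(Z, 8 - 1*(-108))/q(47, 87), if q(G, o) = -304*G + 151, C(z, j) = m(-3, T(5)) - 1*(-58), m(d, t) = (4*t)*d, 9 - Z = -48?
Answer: -58/14137 + 24*√2/14137 ≈ -0.0017018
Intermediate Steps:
Z = 57 (Z = 9 - 1*(-48) = 9 + 48 = 57)
m(d, t) = 4*d*t
C(z, j) = 58 - 24*√2 (C(z, j) = 4*(-3)*√(3 + 5) - 1*(-58) = 4*(-3)*√8 + 58 = 4*(-3)*(2*√2) + 58 = -24*√2 + 58 = 58 - 24*√2)
q(G, o) = 151 - 304*G
C(Z, 8 - 1*(-108))/q(47, 87) = (58 - 24*√2)/(151 - 304*47) = (58 - 24*√2)/(151 - 14288) = (58 - 24*√2)/(-14137) = (58 - 24*√2)*(-1/14137) = -58/14137 + 24*√2/14137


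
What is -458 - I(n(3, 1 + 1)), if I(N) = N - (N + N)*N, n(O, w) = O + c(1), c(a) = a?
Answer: -430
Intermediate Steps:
n(O, w) = 1 + O (n(O, w) = O + 1 = 1 + O)
I(N) = N - 2*N² (I(N) = N - 2*N*N = N - 2*N²)
-458 - I(n(3, 1 + 1)) = -458 - (1 + 3)*(1 - 2*(1 + 3)) = -458 - 4*(1 - 2*4) = -458 - 4*(1 - 8) = -458 - 4*(-7) = -458 - 1*(-28) = -458 + 28 = -430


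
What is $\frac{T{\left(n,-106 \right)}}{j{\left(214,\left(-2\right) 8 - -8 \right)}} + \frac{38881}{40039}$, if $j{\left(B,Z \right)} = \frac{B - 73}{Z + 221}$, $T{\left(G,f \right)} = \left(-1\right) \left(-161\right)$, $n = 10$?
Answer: $\frac{459513216}{1881833} \approx 244.18$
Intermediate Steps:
$T{\left(G,f \right)} = 161$
$j{\left(B,Z \right)} = \frac{-73 + B}{221 + Z}$
$\frac{T{\left(n,-106 \right)}}{j{\left(214,\left(-2\right) 8 - -8 \right)}} + \frac{38881}{40039} = \frac{161}{\frac{1}{221 - 8} \left(-73 + 214\right)} + \frac{38881}{40039} = \frac{161}{\frac{1}{221 + \left(-16 + 8\right)} 141} + 38881 \cdot \frac{1}{40039} = \frac{161}{\frac{1}{221 - 8} \cdot 141} + \frac{38881}{40039} = \frac{161}{\frac{1}{213} \cdot 141} + \frac{38881}{40039} = \frac{161}{\frac{47}{71}} + \frac{38881}{40039} = 161 \cdot \frac{71}{47} + \frac{38881}{40039} = \frac{11431}{47} + \frac{38881}{40039} = \frac{459513216}{1881833}$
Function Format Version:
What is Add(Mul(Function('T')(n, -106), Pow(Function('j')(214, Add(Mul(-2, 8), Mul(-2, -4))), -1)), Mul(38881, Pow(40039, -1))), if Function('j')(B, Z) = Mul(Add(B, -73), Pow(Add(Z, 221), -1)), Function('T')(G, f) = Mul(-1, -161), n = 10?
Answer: Rational(459513216, 1881833) ≈ 244.18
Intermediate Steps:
Function('T')(G, f) = 161
Function('j')(B, Z) = Mul(Pow(Add(221, Z), -1), Add(-73, B)) (Function('j')(B, Z) = Mul(Add(-73, B), Pow(Add(221, Z), -1)) = Mul(Pow(Add(221, Z), -1), Add(-73, B)))
Add(Mul(Function('T')(n, -106), Pow(Function('j')(214, Add(Mul(-2, 8), Mul(-2, -4))), -1)), Mul(38881, Pow(40039, -1))) = Add(Mul(161, Pow(Mul(Pow(Add(221, Add(Mul(-2, 8), Mul(-2, -4))), -1), Add(-73, 214)), -1)), Mul(38881, Pow(40039, -1))) = Add(Mul(161, Pow(Mul(Pow(Add(221, Add(-16, 8)), -1), 141), -1)), Mul(38881, Rational(1, 40039))) = Add(Mul(161, Pow(Mul(Pow(Add(221, -8), -1), 141), -1)), Rational(38881, 40039)) = Add(Mul(161, Pow(Mul(Pow(213, -1), 141), -1)), Rational(38881, 40039)) = Add(Mul(161, Pow(Mul(Rational(1, 213), 141), -1)), Rational(38881, 40039)) = Add(Mul(161, Pow(Rational(47, 71), -1)), Rational(38881, 40039)) = Add(Mul(161, Rational(71, 47)), Rational(38881, 40039)) = Add(Rational(11431, 47), Rational(38881, 40039)) = Rational(459513216, 1881833)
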